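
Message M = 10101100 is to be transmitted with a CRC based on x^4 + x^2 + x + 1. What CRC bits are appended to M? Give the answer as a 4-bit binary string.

Append 4 zeros: 101011000000. Divide by 10111 (XOR where the leading bit is 1):
  pos 0: 10101 XOR 10111 = 00010
  pos 3: 10100 XOR 10111 = 00011
  pos 6: 11000 XOR 10111 = 01111
  pos 7: 11110 XOR 10111 = 01001
Remainder (last 4 bits) = 1001. This is the CRC / FCS.

1001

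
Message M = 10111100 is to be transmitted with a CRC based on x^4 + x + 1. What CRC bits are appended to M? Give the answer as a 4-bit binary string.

Append 4 zeros: 101111000000. Divide by 10011 (XOR where the leading bit is 1):
  pos 0: 10111 XOR 10011 = 00100
  pos 2: 10010 XOR 10011 = 00001
  pos 6: 10000 XOR 10011 = 00011
Remainder (last 4 bits) = 0110. This is the CRC / FCS.

0110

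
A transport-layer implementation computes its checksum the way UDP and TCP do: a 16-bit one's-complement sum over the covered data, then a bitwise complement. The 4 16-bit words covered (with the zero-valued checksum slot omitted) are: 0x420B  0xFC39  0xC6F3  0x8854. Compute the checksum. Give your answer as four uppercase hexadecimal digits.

7272

One's-complement addition (fold any carry out of bit 15 back into bit 0):
  0x420B + 0xFC39 = 0x13E44 → wrap carry → 0x3E45
  0x3E45 + 0xC6F3 = 0x10538 → wrap carry → 0x0539
  0x0539 + 0x8854 = 0x08D8D
One's-complement sum = 0x8D8D.
Checksum = ~0x8D8D & 0xFFFF = 0x7272.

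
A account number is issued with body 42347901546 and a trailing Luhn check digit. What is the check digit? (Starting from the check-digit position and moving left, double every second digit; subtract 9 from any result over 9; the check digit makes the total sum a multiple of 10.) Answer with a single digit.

Partial digits right→left: 6 4 5 1 0 9 7 4 3 2 4
Double every second digit counting from the check-digit position (so the 1st, 3rd, 5th, ... of the partial from the right).
  doubled (with −9 where >9): 3 1 0 5 6 8 → sum 23
  kept as-is: 4 1 9 4 2 → sum 20
Total = 23 + 20 = 43.
Check digit = (10 − (43 mod 10)) mod 10 = 7.

7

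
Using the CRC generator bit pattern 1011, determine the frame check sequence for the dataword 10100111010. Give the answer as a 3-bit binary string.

011

Append 3 zeros: 10100111010000. Divide by 1011 (XOR where the leading bit is 1):
  pos 0: 1010 XOR 1011 = 0001
  pos 3: 1011 XOR 1011 = 0000
  pos 7: 1010 XOR 1011 = 0001
  pos 10: 1000 XOR 1011 = 0011
Remainder (last 3 bits) = 011. This is the CRC / FCS.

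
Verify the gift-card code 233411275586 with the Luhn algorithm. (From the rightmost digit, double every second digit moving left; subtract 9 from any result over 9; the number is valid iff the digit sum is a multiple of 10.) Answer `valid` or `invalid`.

valid

From the right, keep odd positions and double even positions (subtract 9 from any doubled value over 9):
  doubled (positions 2,4,...): 7 1 4 2 6 4 → sum 24
  kept (positions 1,3,...): 6 5 7 1 4 3 → sum 26
Total = 50.
50 mod 10 = 0, so the number is valid.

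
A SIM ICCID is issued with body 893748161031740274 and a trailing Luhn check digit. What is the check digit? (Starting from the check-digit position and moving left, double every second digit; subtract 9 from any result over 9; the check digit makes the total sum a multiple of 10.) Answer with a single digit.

0

Partial digits right→left: 4 7 2 0 4 7 1 3 0 1 6 1 8 4 7 3 9 8
Double every second digit counting from the check-digit position (so the 1st, 3rd, 5th, ... of the partial from the right).
  doubled (with −9 where >9): 8 4 8 2 0 3 7 5 9 → sum 46
  kept as-is: 7 0 7 3 1 1 4 3 8 → sum 34
Total = 46 + 34 = 80.
Check digit = (10 − (80 mod 10)) mod 10 = 0.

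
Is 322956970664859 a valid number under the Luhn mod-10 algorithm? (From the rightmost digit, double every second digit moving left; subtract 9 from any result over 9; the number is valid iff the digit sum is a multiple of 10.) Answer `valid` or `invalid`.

From the right, keep odd positions and double even positions (subtract 9 from any doubled value over 9):
  doubled (positions 2,4,...): 1 8 3 5 3 9 4 → sum 33
  kept (positions 1,3,...): 9 8 6 0 9 5 2 3 → sum 42
Total = 75.
75 mod 10 = 5, so the number is invalid.

invalid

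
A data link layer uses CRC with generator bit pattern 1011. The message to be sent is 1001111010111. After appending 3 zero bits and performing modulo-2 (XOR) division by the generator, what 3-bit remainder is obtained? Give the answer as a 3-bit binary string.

111

Append 3 zeros: 1001111010111000. Divide by 1011 (XOR where the leading bit is 1):
  pos 0: 1001 XOR 1011 = 0010
  pos 2: 1011 XOR 1011 = 0000
  pos 6: 1010 XOR 1011 = 0001
  pos 9: 1111 XOR 1011 = 0100
  pos 10: 1000 XOR 1011 = 0011
  pos 12: 1100 XOR 1011 = 0111
Remainder (last 3 bits) = 111. This is the CRC / FCS.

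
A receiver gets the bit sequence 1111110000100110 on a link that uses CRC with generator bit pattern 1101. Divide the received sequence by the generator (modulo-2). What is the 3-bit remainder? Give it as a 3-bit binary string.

001

Modulo-2 division of 1111110000100110 by 1101:
  pos 0: 1111 XOR 1101 = 0010
  pos 2: 1011 XOR 1101 = 0110
  pos 3: 1100 XOR 1101 = 0001
  pos 6: 1000 XOR 1101 = 0101
  pos 7: 1011 XOR 1101 = 0110
  pos 8: 1100 XOR 1101 = 0001
  pos 11: 1011 XOR 1101 = 0110
  pos 12: 1100 XOR 1101 = 0001
Remainder = 001 (nonzero — an error is detected).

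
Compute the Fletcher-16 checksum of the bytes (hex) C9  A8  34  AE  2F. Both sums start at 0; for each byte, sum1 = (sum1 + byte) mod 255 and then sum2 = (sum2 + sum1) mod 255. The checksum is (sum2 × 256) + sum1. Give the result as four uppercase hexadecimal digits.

Running sums (mod 255):
  after byte 0 (C9): sum1=201, sum2=201
  after byte 1 (A8): sum1=114, sum2=60
  after byte 2 (34): sum1=166, sum2=226
  after byte 3 (AE): sum1=85, sum2=56
  after byte 4 (2F): sum1=132, sum2=188
Checksum = sum2·256 + sum1 = 188·256 + 132 = 48260 = 0xBC84.

BC84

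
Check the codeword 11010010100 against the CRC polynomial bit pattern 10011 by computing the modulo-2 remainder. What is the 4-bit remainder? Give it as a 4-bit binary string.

0001

Modulo-2 division of 11010010100 by 10011:
  pos 0: 11010 XOR 10011 = 01001
  pos 1: 10010 XOR 10011 = 00001
  pos 5: 11010 XOR 10011 = 01001
  pos 6: 10010 XOR 10011 = 00001
Remainder = 0001 (nonzero — an error is detected).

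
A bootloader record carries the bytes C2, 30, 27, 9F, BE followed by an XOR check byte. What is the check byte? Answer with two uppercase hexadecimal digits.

F4

XOR the bytes together:
  start with 0xC2
  0xC2 ⊕ 0x30 = 0xF2
  0xF2 ⊕ 0x27 = 0xD5
  0xD5 ⊕ 0x9F = 0x4A
  0x4A ⊕ 0xBE = 0xF4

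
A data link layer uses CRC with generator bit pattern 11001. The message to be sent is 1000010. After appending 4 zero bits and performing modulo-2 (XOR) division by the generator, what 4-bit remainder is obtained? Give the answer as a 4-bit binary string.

0001

Append 4 zeros: 10000100000. Divide by 11001 (XOR where the leading bit is 1):
  pos 0: 10000 XOR 11001 = 01001
  pos 1: 10011 XOR 11001 = 01010
  pos 2: 10100 XOR 11001 = 01101
  pos 3: 11010 XOR 11001 = 00011
  pos 6: 11000 XOR 11001 = 00001
Remainder (last 4 bits) = 0001. This is the CRC / FCS.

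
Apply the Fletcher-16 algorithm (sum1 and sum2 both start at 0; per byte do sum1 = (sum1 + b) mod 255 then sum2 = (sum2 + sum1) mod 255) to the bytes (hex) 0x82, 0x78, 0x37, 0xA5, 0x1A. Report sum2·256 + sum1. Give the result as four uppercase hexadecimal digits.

79F1

Running sums (mod 255):
  after byte 0 (0x82): sum1=130, sum2=130
  after byte 1 (0x78): sum1=250, sum2=125
  after byte 2 (0x37): sum1=50, sum2=175
  after byte 3 (0xA5): sum1=215, sum2=135
  after byte 4 (0x1A): sum1=241, sum2=121
Checksum = sum2·256 + sum1 = 121·256 + 241 = 31217 = 0x79F1.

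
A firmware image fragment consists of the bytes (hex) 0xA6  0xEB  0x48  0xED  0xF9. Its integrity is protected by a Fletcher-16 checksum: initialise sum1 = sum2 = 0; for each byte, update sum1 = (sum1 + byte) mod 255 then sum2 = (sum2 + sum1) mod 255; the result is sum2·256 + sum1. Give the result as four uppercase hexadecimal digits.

Running sums (mod 255):
  after byte 0 (0xA6): sum1=166, sum2=166
  after byte 1 (0xEB): sum1=146, sum2=57
  after byte 2 (0x48): sum1=218, sum2=20
  after byte 3 (0xED): sum1=200, sum2=220
  after byte 4 (0xF9): sum1=194, sum2=159
Checksum = sum2·256 + sum1 = 159·256 + 194 = 40898 = 0x9FC2.

9FC2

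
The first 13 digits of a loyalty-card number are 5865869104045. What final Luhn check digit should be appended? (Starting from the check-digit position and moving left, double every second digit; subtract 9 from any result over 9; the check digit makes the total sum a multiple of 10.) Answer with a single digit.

Partial digits right→left: 5 4 0 4 0 1 9 6 8 5 6 8 5
Double every second digit counting from the check-digit position (so the 1st, 3rd, 5th, ... of the partial from the right).
  doubled (with −9 where >9): 1 0 0 9 7 3 1 → sum 21
  kept as-is: 4 4 1 6 5 8 → sum 28
Total = 21 + 28 = 49.
Check digit = (10 − (49 mod 10)) mod 10 = 1.

1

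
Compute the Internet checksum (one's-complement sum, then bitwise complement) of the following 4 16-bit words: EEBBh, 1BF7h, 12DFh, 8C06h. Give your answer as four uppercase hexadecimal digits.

5667

One's-complement addition (fold any carry out of bit 15 back into bit 0):
  0xEEBB + 0x1BF7 = 0x10AB2 → wrap carry → 0x0AB3
  0x0AB3 + 0x12DF = 0x01D92
  0x1D92 + 0x8C06 = 0x0A998
One's-complement sum = 0xA998.
Checksum = ~0xA998 & 0xFFFF = 0x5667.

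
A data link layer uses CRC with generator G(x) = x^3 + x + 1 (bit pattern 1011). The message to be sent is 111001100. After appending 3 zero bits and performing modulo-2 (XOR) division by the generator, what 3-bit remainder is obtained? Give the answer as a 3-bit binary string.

011

Append 3 zeros: 111001100000. Divide by 1011 (XOR where the leading bit is 1):
  pos 0: 1110 XOR 1011 = 0101
  pos 1: 1010 XOR 1011 = 0001
  pos 4: 1110 XOR 1011 = 0101
  pos 5: 1010 XOR 1011 = 0001
  pos 8: 1000 XOR 1011 = 0011
Remainder (last 3 bits) = 011. This is the CRC / FCS.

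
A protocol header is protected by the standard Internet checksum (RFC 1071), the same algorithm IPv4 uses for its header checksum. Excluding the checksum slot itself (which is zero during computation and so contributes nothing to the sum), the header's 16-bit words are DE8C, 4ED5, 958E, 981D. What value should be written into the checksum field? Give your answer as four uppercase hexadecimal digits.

One's-complement addition (fold any carry out of bit 15 back into bit 0):
  0xDE8C + 0x4ED5 = 0x12D61 → wrap carry → 0x2D62
  0x2D62 + 0x958E = 0x0C2F0
  0xC2F0 + 0x981D = 0x15B0D → wrap carry → 0x5B0E
One's-complement sum = 0x5B0E.
Checksum = ~0x5B0E & 0xFFFF = 0xA4F1.

A4F1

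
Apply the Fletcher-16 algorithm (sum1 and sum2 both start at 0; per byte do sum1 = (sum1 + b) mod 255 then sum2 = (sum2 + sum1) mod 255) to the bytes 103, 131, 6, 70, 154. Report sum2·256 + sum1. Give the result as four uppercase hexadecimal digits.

4CD1

Running sums (mod 255):
  after byte 0 (103): sum1=103, sum2=103
  after byte 1 (131): sum1=234, sum2=82
  after byte 2 (6): sum1=240, sum2=67
  after byte 3 (70): sum1=55, sum2=122
  after byte 4 (154): sum1=209, sum2=76
Checksum = sum2·256 + sum1 = 76·256 + 209 = 19665 = 0x4CD1.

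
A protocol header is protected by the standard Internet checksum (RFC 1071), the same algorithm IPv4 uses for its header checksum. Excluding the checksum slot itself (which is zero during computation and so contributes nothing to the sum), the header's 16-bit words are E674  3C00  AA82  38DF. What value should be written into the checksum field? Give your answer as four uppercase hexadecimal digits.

FA28

One's-complement addition (fold any carry out of bit 15 back into bit 0):
  0xE674 + 0x3C00 = 0x12274 → wrap carry → 0x2275
  0x2275 + 0xAA82 = 0x0CCF7
  0xCCF7 + 0x38DF = 0x105D6 → wrap carry → 0x05D7
One's-complement sum = 0x05D7.
Checksum = ~0x05D7 & 0xFFFF = 0xFA28.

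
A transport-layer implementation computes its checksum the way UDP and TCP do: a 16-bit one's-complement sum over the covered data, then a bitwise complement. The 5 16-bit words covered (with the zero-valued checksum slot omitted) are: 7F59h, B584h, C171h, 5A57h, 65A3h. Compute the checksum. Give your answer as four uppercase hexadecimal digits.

49B5

One's-complement addition (fold any carry out of bit 15 back into bit 0):
  0x7F59 + 0xB584 = 0x134DD → wrap carry → 0x34DE
  0x34DE + 0xC171 = 0x0F64F
  0xF64F + 0x5A57 = 0x150A6 → wrap carry → 0x50A7
  0x50A7 + 0x65A3 = 0x0B64A
One's-complement sum = 0xB64A.
Checksum = ~0xB64A & 0xFFFF = 0x49B5.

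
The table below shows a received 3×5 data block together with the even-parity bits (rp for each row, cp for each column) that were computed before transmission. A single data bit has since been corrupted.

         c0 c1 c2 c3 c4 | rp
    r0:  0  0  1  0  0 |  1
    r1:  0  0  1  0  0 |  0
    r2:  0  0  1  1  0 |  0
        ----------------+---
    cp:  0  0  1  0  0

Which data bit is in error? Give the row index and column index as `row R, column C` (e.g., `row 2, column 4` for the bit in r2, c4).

Recompute each row's even parity and compare to rp:
  r0: data parity 1, sent rp 1 → ok
  r1: data parity 1, sent rp 0 → mismatch
  r2: data parity 0, sent rp 0 → ok
Recompute each column's even parity and compare to cp:
  c0: data parity 0, sent cp 0 → ok
  c1: data parity 0, sent cp 0 → ok
  c2: data parity 1, sent cp 1 → ok
  c3: data parity 1, sent cp 0 → mismatch
  c4: data parity 0, sent cp 0 → ok
Exactly one row (r1) and one column (c3) fail → the flipped bit is at their intersection.

row 1, column 3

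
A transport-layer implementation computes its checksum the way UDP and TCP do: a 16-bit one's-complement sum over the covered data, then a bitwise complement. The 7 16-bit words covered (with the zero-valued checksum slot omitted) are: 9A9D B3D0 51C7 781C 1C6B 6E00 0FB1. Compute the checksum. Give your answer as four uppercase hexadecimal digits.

4D91

One's-complement addition (fold any carry out of bit 15 back into bit 0):
  0x9A9D + 0xB3D0 = 0x14E6D → wrap carry → 0x4E6E
  0x4E6E + 0x51C7 = 0x0A035
  0xA035 + 0x781C = 0x11851 → wrap carry → 0x1852
  0x1852 + 0x1C6B = 0x034BD
  0x34BD + 0x6E00 = 0x0A2BD
  0xA2BD + 0x0FB1 = 0x0B26E
One's-complement sum = 0xB26E.
Checksum = ~0xB26E & 0xFFFF = 0x4D91.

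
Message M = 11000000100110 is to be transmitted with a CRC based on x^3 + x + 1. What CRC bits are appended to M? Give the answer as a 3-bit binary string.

Append 3 zeros: 11000000100110000. Divide by 1011 (XOR where the leading bit is 1):
  pos 0: 1100 XOR 1011 = 0111
  pos 1: 1110 XOR 1011 = 0101
  pos 2: 1010 XOR 1011 = 0001
  pos 5: 1001 XOR 1011 = 0010
  pos 7: 1000 XOR 1011 = 0011
  pos 9: 1111 XOR 1011 = 0100
  pos 10: 1000 XOR 1011 = 0011
  pos 12: 1100 XOR 1011 = 0111
  pos 13: 1110 XOR 1011 = 0101
Remainder (last 3 bits) = 101. This is the CRC / FCS.

101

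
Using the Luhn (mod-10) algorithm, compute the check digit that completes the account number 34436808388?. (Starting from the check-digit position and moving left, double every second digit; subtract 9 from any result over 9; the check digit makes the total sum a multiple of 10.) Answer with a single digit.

Partial digits right→left: 8 8 3 8 0 8 6 3 4 4 3
Double every second digit counting from the check-digit position (so the 1st, 3rd, 5th, ... of the partial from the right).
  doubled (with −9 where >9): 7 6 0 3 8 6 → sum 30
  kept as-is: 8 8 8 3 4 → sum 31
Total = 30 + 31 = 61.
Check digit = (10 − (61 mod 10)) mod 10 = 9.

9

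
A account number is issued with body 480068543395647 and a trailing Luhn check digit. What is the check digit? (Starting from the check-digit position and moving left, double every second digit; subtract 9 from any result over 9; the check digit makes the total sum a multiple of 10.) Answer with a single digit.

3

Partial digits right→left: 7 4 6 5 9 3 3 4 5 8 6 0 0 8 4
Double every second digit counting from the check-digit position (so the 1st, 3rd, 5th, ... of the partial from the right).
  doubled (with −9 where >9): 5 3 9 6 1 3 0 8 → sum 35
  kept as-is: 4 5 3 4 8 0 8 → sum 32
Total = 35 + 32 = 67.
Check digit = (10 − (67 mod 10)) mod 10 = 3.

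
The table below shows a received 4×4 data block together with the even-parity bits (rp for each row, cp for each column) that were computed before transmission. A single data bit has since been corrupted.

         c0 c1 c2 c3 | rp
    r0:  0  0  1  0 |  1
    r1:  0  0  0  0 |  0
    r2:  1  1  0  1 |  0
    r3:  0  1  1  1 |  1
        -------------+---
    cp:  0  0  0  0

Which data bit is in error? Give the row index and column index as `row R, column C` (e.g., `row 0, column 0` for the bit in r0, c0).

row 2, column 0

Recompute each row's even parity and compare to rp:
  r0: data parity 1, sent rp 1 → ok
  r1: data parity 0, sent rp 0 → ok
  r2: data parity 1, sent rp 0 → mismatch
  r3: data parity 1, sent rp 1 → ok
Recompute each column's even parity and compare to cp:
  c0: data parity 1, sent cp 0 → mismatch
  c1: data parity 0, sent cp 0 → ok
  c2: data parity 0, sent cp 0 → ok
  c3: data parity 0, sent cp 0 → ok
Exactly one row (r2) and one column (c0) fail → the flipped bit is at their intersection.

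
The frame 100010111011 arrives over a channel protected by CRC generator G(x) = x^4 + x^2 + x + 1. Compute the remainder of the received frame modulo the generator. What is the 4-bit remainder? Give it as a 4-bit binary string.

0100

Modulo-2 division of 100010111011 by 10111:
  pos 0: 10001 XOR 10111 = 00110
  pos 2: 11001 XOR 10111 = 01110
  pos 3: 11101 XOR 10111 = 01010
  pos 4: 10101 XOR 10111 = 00010
  pos 7: 10011 XOR 10111 = 00100
Remainder = 0100 (nonzero — an error is detected).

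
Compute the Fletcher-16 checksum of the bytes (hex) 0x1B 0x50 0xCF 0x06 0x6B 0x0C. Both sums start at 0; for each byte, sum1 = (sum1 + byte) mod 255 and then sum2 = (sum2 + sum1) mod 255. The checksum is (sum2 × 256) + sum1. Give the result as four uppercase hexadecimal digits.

Running sums (mod 255):
  after byte 0 (0x1B): sum1=27, sum2=27
  after byte 1 (0x50): sum1=107, sum2=134
  after byte 2 (0xCF): sum1=59, sum2=193
  after byte 3 (0x06): sum1=65, sum2=3
  after byte 4 (0x6B): sum1=172, sum2=175
  after byte 5 (0x0C): sum1=184, sum2=104
Checksum = sum2·256 + sum1 = 104·256 + 184 = 26808 = 0x68B8.

68B8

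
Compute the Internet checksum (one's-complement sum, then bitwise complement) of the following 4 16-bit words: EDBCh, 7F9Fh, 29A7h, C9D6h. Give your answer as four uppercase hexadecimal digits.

One's-complement addition (fold any carry out of bit 15 back into bit 0):
  0xEDBC + 0x7F9F = 0x16D5B → wrap carry → 0x6D5C
  0x6D5C + 0x29A7 = 0x09703
  0x9703 + 0xC9D6 = 0x160D9 → wrap carry → 0x60DA
One's-complement sum = 0x60DA.
Checksum = ~0x60DA & 0xFFFF = 0x9F25.

9F25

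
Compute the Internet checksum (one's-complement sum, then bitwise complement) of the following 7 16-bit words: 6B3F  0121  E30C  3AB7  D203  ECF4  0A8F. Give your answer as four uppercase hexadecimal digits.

One's-complement addition (fold any carry out of bit 15 back into bit 0):
  0x6B3F + 0x0121 = 0x06C60
  0x6C60 + 0xE30C = 0x14F6C → wrap carry → 0x4F6D
  0x4F6D + 0x3AB7 = 0x08A24
  0x8A24 + 0xD203 = 0x15C27 → wrap carry → 0x5C28
  0x5C28 + 0xECF4 = 0x1491C → wrap carry → 0x491D
  0x491D + 0x0A8F = 0x053AC
One's-complement sum = 0x53AC.
Checksum = ~0x53AC & 0xFFFF = 0xAC53.

AC53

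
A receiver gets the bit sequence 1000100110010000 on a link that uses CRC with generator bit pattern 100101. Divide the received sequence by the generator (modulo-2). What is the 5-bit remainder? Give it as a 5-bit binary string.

10001

Modulo-2 division of 1000100110010000 by 100101:
  pos 0: 100010 XOR 100101 = 000111
  pos 3: 111011 XOR 100101 = 011110
  pos 4: 111100 XOR 100101 = 011001
  pos 5: 110010 XOR 100101 = 010111
  pos 6: 101111 XOR 100101 = 001010
  pos 8: 101000 XOR 100101 = 001101
  pos 10: 110100 XOR 100101 = 010001
Remainder = 10001 (nonzero — an error is detected).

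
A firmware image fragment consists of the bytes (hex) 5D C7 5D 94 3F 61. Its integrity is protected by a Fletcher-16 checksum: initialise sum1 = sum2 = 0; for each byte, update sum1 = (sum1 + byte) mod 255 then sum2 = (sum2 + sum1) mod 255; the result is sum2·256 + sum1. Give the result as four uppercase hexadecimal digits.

Running sums (mod 255):
  after byte 0 (5D): sum1=93, sum2=93
  after byte 1 (C7): sum1=37, sum2=130
  after byte 2 (5D): sum1=130, sum2=5
  after byte 3 (94): sum1=23, sum2=28
  after byte 4 (3F): sum1=86, sum2=114
  after byte 5 (61): sum1=183, sum2=42
Checksum = sum2·256 + sum1 = 42·256 + 183 = 10935 = 0x2AB7.

2AB7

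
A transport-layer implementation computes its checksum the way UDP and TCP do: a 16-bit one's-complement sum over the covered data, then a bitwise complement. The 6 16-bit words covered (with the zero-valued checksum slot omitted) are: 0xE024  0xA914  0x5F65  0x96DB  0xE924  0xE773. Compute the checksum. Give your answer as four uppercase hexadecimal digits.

One's-complement addition (fold any carry out of bit 15 back into bit 0):
  0xE024 + 0xA914 = 0x18938 → wrap carry → 0x8939
  0x8939 + 0x5F65 = 0x0E89E
  0xE89E + 0x96DB = 0x17F79 → wrap carry → 0x7F7A
  0x7F7A + 0xE924 = 0x1689E → wrap carry → 0x689F
  0x689F + 0xE773 = 0x15012 → wrap carry → 0x5013
One's-complement sum = 0x5013.
Checksum = ~0x5013 & 0xFFFF = 0xAFEC.

AFEC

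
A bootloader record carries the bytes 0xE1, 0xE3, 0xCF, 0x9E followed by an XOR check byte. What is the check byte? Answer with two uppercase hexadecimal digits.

XOR the bytes together:
  start with 0xE1
  0xE1 ⊕ 0xE3 = 0x02
  0x02 ⊕ 0xCF = 0xCD
  0xCD ⊕ 0x9E = 0x53

53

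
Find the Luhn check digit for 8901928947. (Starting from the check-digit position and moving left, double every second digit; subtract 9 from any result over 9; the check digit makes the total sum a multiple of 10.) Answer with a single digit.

2

Partial digits right→left: 7 4 9 8 2 9 1 0 9 8
Double every second digit counting from the check-digit position (so the 1st, 3rd, 5th, ... of the partial from the right).
  doubled (with −9 where >9): 5 9 4 2 9 → sum 29
  kept as-is: 4 8 9 0 8 → sum 29
Total = 29 + 29 = 58.
Check digit = (10 − (58 mod 10)) mod 10 = 2.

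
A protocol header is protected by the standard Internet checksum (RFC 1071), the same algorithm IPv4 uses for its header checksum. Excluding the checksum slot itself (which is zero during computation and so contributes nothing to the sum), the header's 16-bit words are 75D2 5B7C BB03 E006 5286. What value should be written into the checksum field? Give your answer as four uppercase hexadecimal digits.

4120

One's-complement addition (fold any carry out of bit 15 back into bit 0):
  0x75D2 + 0x5B7C = 0x0D14E
  0xD14E + 0xBB03 = 0x18C51 → wrap carry → 0x8C52
  0x8C52 + 0xE006 = 0x16C58 → wrap carry → 0x6C59
  0x6C59 + 0x5286 = 0x0BEDF
One's-complement sum = 0xBEDF.
Checksum = ~0xBEDF & 0xFFFF = 0x4120.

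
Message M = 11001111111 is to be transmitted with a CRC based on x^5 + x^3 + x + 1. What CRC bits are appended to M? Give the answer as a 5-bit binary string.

Append 5 zeros: 1100111111100000. Divide by 101011 (XOR where the leading bit is 1):
  pos 0: 110011 XOR 101011 = 011000
  pos 1: 110001 XOR 101011 = 011010
  pos 2: 110101 XOR 101011 = 011110
  pos 3: 111101 XOR 101011 = 010110
  pos 4: 101101 XOR 101011 = 000110
  pos 7: 110100 XOR 101011 = 011111
  pos 8: 111110 XOR 101011 = 010101
  pos 9: 101010 XOR 101011 = 000001
Remainder (last 5 bits) = 00010. This is the CRC / FCS.

00010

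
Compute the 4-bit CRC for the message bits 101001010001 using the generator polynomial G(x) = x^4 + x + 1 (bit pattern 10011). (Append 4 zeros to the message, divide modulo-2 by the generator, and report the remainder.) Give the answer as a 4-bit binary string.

1101

Append 4 zeros: 1010010100010000. Divide by 10011 (XOR where the leading bit is 1):
  pos 0: 10100 XOR 10011 = 00111
  pos 2: 11110 XOR 10011 = 01101
  pos 3: 11011 XOR 10011 = 01000
  pos 4: 10000 XOR 10011 = 00011
  pos 7: 11001 XOR 10011 = 01010
  pos 8: 10100 XOR 10011 = 00111
  pos 10: 11100 XOR 10011 = 01111
  pos 11: 11110 XOR 10011 = 01101
Remainder (last 4 bits) = 1101. This is the CRC / FCS.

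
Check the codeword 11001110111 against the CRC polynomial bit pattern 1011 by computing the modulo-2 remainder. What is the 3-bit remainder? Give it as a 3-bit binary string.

Modulo-2 division of 11001110111 by 1011:
  pos 0: 1100 XOR 1011 = 0111
  pos 1: 1111 XOR 1011 = 0100
  pos 2: 1001 XOR 1011 = 0010
  pos 4: 1010 XOR 1011 = 0001
  pos 7: 1111 XOR 1011 = 0100
Remainder = 100 (nonzero — an error is detected).

100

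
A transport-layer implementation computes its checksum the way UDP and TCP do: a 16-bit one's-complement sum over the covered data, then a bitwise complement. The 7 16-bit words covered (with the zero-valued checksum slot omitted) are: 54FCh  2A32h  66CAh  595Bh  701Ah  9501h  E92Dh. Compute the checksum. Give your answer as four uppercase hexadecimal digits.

D261

One's-complement addition (fold any carry out of bit 15 back into bit 0):
  0x54FC + 0x2A32 = 0x07F2E
  0x7F2E + 0x66CA = 0x0E5F8
  0xE5F8 + 0x595B = 0x13F53 → wrap carry → 0x3F54
  0x3F54 + 0x701A = 0x0AF6E
  0xAF6E + 0x9501 = 0x1446F → wrap carry → 0x4470
  0x4470 + 0xE92D = 0x12D9D → wrap carry → 0x2D9E
One's-complement sum = 0x2D9E.
Checksum = ~0x2D9E & 0xFFFF = 0xD261.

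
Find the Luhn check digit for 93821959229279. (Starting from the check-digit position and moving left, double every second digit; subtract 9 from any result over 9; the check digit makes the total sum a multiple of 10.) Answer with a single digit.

4

Partial digits right→left: 9 7 2 9 2 2 9 5 9 1 2 8 3 9
Double every second digit counting from the check-digit position (so the 1st, 3rd, 5th, ... of the partial from the right).
  doubled (with −9 where >9): 9 4 4 9 9 4 6 → sum 45
  kept as-is: 7 9 2 5 1 8 9 → sum 41
Total = 45 + 41 = 86.
Check digit = (10 − (86 mod 10)) mod 10 = 4.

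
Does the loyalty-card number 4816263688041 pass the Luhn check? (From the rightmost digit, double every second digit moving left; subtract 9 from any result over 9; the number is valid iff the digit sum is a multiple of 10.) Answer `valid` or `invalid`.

From the right, keep odd positions and double even positions (subtract 9 from any doubled value over 9):
  doubled (positions 2,4,...): 8 7 3 3 3 7 → sum 31
  kept (positions 1,3,...): 1 0 8 3 2 1 4 → sum 19
Total = 50.
50 mod 10 = 0, so the number is valid.

valid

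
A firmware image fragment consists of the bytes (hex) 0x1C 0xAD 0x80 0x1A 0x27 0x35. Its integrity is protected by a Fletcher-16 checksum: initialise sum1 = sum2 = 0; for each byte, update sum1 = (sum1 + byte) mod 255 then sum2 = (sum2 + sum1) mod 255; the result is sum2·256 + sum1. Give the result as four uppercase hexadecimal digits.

Running sums (mod 255):
  after byte 0 (0x1C): sum1=28, sum2=28
  after byte 1 (0xAD): sum1=201, sum2=229
  after byte 2 (0x80): sum1=74, sum2=48
  after byte 3 (0x1A): sum1=100, sum2=148
  after byte 4 (0x27): sum1=139, sum2=32
  after byte 5 (0x35): sum1=192, sum2=224
Checksum = sum2·256 + sum1 = 224·256 + 192 = 57536 = 0xE0C0.

E0C0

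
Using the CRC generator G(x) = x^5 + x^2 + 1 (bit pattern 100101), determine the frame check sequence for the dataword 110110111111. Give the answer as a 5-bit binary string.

01011

Append 5 zeros: 11011011111100000. Divide by 100101 (XOR where the leading bit is 1):
  pos 0: 110110 XOR 100101 = 010011
  pos 1: 100111 XOR 100101 = 000010
  pos 5: 101111 XOR 100101 = 001010
  pos 7: 101010 XOR 100101 = 001111
  pos 9: 111100 XOR 100101 = 011001
  pos 10: 110010 XOR 100101 = 010111
  pos 11: 101110 XOR 100101 = 001011
Remainder (last 5 bits) = 01011. This is the CRC / FCS.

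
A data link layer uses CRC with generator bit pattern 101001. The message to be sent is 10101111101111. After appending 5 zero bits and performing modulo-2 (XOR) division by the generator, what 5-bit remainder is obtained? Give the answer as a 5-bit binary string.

Append 5 zeros: 1010111110111100000. Divide by 101001 (XOR where the leading bit is 1):
  pos 0: 101011 XOR 101001 = 000010
  pos 4: 101110 XOR 101001 = 000111
  pos 7: 111111 XOR 101001 = 010110
  pos 8: 101101 XOR 101001 = 000100
  pos 11: 100000 XOR 101001 = 001001
  pos 13: 100100 XOR 101001 = 001101
Remainder (last 5 bits) = 01101. This is the CRC / FCS.

01101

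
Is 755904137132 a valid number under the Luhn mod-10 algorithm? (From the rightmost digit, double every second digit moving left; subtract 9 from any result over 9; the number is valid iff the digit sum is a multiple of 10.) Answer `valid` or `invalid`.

invalid

From the right, keep odd positions and double even positions (subtract 9 from any doubled value over 9):
  doubled (positions 2,4,...): 6 5 2 0 1 5 → sum 19
  kept (positions 1,3,...): 2 1 3 4 9 5 → sum 24
Total = 43.
43 mod 10 = 3, so the number is invalid.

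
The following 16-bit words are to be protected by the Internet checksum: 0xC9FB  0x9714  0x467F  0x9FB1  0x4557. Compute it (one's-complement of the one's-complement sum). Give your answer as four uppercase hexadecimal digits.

7367

One's-complement addition (fold any carry out of bit 15 back into bit 0):
  0xC9FB + 0x9714 = 0x1610F → wrap carry → 0x6110
  0x6110 + 0x467F = 0x0A78F
  0xA78F + 0x9FB1 = 0x14740 → wrap carry → 0x4741
  0x4741 + 0x4557 = 0x08C98
One's-complement sum = 0x8C98.
Checksum = ~0x8C98 & 0xFFFF = 0x7367.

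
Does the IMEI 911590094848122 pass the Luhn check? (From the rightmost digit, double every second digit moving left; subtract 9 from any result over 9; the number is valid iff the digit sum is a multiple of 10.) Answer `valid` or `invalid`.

From the right, keep odd positions and double even positions (subtract 9 from any doubled value over 9):
  doubled (positions 2,4,...): 4 7 7 9 0 1 2 → sum 30
  kept (positions 1,3,...): 2 1 4 4 0 9 1 9 → sum 30
Total = 60.
60 mod 10 = 0, so the number is valid.

valid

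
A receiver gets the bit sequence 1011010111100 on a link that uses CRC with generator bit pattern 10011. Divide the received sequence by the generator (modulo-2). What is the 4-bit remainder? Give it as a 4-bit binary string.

0000

Modulo-2 division of 1011010111100 by 10011:
  pos 0: 10110 XOR 10011 = 00101
  pos 2: 10110 XOR 10011 = 00101
  pos 4: 10111 XOR 10011 = 00100
  pos 6: 10011 XOR 10011 = 00000
Remainder = 0000 (zero — the frame passes the CRC check).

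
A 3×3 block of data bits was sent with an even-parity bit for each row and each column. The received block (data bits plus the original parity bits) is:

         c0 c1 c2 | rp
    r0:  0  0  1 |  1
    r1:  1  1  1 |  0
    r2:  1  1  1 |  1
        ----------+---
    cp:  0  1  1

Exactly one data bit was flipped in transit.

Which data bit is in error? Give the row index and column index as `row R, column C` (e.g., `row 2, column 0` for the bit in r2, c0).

Recompute each row's even parity and compare to rp:
  r0: data parity 1, sent rp 1 → ok
  r1: data parity 1, sent rp 0 → mismatch
  r2: data parity 1, sent rp 1 → ok
Recompute each column's even parity and compare to cp:
  c0: data parity 0, sent cp 0 → ok
  c1: data parity 0, sent cp 1 → mismatch
  c2: data parity 1, sent cp 1 → ok
Exactly one row (r1) and one column (c1) fail → the flipped bit is at their intersection.

row 1, column 1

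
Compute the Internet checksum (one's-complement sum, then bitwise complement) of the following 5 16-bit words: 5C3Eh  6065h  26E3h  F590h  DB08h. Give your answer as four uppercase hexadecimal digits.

One's-complement addition (fold any carry out of bit 15 back into bit 0):
  0x5C3E + 0x6065 = 0x0BCA3
  0xBCA3 + 0x26E3 = 0x0E386
  0xE386 + 0xF590 = 0x1D916 → wrap carry → 0xD917
  0xD917 + 0xDB08 = 0x1B41F → wrap carry → 0xB420
One's-complement sum = 0xB420.
Checksum = ~0xB420 & 0xFFFF = 0x4BDF.

4BDF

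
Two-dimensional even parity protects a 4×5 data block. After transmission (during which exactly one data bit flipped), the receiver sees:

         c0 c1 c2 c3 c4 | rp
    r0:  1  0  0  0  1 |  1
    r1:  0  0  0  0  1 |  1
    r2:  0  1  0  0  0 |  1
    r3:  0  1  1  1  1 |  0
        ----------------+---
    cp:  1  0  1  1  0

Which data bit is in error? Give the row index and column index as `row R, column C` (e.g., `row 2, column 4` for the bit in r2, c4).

row 0, column 4

Recompute each row's even parity and compare to rp:
  r0: data parity 0, sent rp 1 → mismatch
  r1: data parity 1, sent rp 1 → ok
  r2: data parity 1, sent rp 1 → ok
  r3: data parity 0, sent rp 0 → ok
Recompute each column's even parity and compare to cp:
  c0: data parity 1, sent cp 1 → ok
  c1: data parity 0, sent cp 0 → ok
  c2: data parity 1, sent cp 1 → ok
  c3: data parity 1, sent cp 1 → ok
  c4: data parity 1, sent cp 0 → mismatch
Exactly one row (r0) and one column (c4) fail → the flipped bit is at their intersection.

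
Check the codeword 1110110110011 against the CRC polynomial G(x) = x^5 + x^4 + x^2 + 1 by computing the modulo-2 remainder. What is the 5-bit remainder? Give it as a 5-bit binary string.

Modulo-2 division of 1110110110011 by 110101:
  pos 0: 111011 XOR 110101 = 001110
  pos 2: 111001 XOR 110101 = 001100
  pos 4: 110010 XOR 110101 = 000111
  pos 7: 111011 XOR 110101 = 001110
Remainder = 01110 (nonzero — an error is detected).

01110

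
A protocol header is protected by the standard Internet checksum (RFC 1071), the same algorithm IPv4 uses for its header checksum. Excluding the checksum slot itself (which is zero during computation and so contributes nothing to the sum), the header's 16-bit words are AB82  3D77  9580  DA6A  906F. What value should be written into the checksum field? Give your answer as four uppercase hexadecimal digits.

16AB

One's-complement addition (fold any carry out of bit 15 back into bit 0):
  0xAB82 + 0x3D77 = 0x0E8F9
  0xE8F9 + 0x9580 = 0x17E79 → wrap carry → 0x7E7A
  0x7E7A + 0xDA6A = 0x158E4 → wrap carry → 0x58E5
  0x58E5 + 0x906F = 0x0E954
One's-complement sum = 0xE954.
Checksum = ~0xE954 & 0xFFFF = 0x16AB.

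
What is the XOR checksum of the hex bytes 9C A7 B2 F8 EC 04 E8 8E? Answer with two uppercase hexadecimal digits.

XOR the bytes together:
  start with 0x9C
  0x9C ⊕ 0xA7 = 0x3B
  0x3B ⊕ 0xB2 = 0x89
  0x89 ⊕ 0xF8 = 0x71
  0x71 ⊕ 0xEC = 0x9D
  0x9D ⊕ 0x04 = 0x99
  0x99 ⊕ 0xE8 = 0x71
  0x71 ⊕ 0x8E = 0xFF

FF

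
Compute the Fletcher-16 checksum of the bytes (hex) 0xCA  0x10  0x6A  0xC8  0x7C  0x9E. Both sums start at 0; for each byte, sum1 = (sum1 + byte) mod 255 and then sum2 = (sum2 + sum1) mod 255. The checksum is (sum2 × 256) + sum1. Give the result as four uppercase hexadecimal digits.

Running sums (mod 255):
  after byte 0 (0xCA): sum1=202, sum2=202
  after byte 1 (0x10): sum1=218, sum2=165
  after byte 2 (0x6A): sum1=69, sum2=234
  after byte 3 (0xC8): sum1=14, sum2=248
  after byte 4 (0x7C): sum1=138, sum2=131
  after byte 5 (0x9E): sum1=41, sum2=172
Checksum = sum2·256 + sum1 = 172·256 + 41 = 44073 = 0xAC29.

AC29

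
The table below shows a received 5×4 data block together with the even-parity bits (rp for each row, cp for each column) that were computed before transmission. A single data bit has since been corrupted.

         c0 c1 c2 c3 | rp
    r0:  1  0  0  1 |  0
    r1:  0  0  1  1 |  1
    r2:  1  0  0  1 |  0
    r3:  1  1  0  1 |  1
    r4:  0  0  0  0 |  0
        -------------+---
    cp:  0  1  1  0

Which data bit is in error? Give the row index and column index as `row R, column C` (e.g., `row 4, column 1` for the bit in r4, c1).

row 1, column 0

Recompute each row's even parity and compare to rp:
  r0: data parity 0, sent rp 0 → ok
  r1: data parity 0, sent rp 1 → mismatch
  r2: data parity 0, sent rp 0 → ok
  r3: data parity 1, sent rp 1 → ok
  r4: data parity 0, sent rp 0 → ok
Recompute each column's even parity and compare to cp:
  c0: data parity 1, sent cp 0 → mismatch
  c1: data parity 1, sent cp 1 → ok
  c2: data parity 1, sent cp 1 → ok
  c3: data parity 0, sent cp 0 → ok
Exactly one row (r1) and one column (c0) fail → the flipped bit is at their intersection.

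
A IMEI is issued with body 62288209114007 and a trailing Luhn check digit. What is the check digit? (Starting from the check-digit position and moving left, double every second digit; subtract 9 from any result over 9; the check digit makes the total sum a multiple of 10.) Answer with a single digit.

8

Partial digits right→left: 7 0 0 4 1 1 9 0 2 8 8 2 2 6
Double every second digit counting from the check-digit position (so the 1st, 3rd, 5th, ... of the partial from the right).
  doubled (with −9 where >9): 5 0 2 9 4 7 4 → sum 31
  kept as-is: 0 4 1 0 8 2 6 → sum 21
Total = 31 + 21 = 52.
Check digit = (10 − (52 mod 10)) mod 10 = 8.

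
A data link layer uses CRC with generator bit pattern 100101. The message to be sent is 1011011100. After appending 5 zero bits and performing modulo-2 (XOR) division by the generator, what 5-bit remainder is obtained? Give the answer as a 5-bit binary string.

Append 5 zeros: 101101110000000. Divide by 100101 (XOR where the leading bit is 1):
  pos 0: 101101 XOR 100101 = 001000
  pos 2: 100011 XOR 100101 = 000110
  pos 5: 110000 XOR 100101 = 010101
  pos 6: 101010 XOR 100101 = 001111
  pos 8: 111100 XOR 100101 = 011001
  pos 9: 110010 XOR 100101 = 010111
Remainder (last 5 bits) = 10111. This is the CRC / FCS.

10111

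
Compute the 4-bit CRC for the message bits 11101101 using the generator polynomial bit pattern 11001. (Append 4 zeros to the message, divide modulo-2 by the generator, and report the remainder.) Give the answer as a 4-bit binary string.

Append 4 zeros: 111011010000. Divide by 11001 (XOR where the leading bit is 1):
  pos 0: 11101 XOR 11001 = 00100
  pos 2: 10010 XOR 11001 = 01011
  pos 3: 10111 XOR 11001 = 01110
  pos 4: 11100 XOR 11001 = 00101
  pos 6: 10100 XOR 11001 = 01101
  pos 7: 11010 XOR 11001 = 00011
Remainder (last 4 bits) = 0011. This is the CRC / FCS.

0011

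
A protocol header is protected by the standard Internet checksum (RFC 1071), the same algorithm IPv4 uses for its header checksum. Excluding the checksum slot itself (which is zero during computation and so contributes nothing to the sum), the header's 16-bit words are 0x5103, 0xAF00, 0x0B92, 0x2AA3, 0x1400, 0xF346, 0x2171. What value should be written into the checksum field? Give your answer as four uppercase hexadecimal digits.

A10E

One's-complement addition (fold any carry out of bit 15 back into bit 0):
  0x5103 + 0xAF00 = 0x10003 → wrap carry → 0x0004
  0x0004 + 0x0B92 = 0x00B96
  0x0B96 + 0x2AA3 = 0x03639
  0x3639 + 0x1400 = 0x04A39
  0x4A39 + 0xF346 = 0x13D7F → wrap carry → 0x3D80
  0x3D80 + 0x2171 = 0x05EF1
One's-complement sum = 0x5EF1.
Checksum = ~0x5EF1 & 0xFFFF = 0xA10E.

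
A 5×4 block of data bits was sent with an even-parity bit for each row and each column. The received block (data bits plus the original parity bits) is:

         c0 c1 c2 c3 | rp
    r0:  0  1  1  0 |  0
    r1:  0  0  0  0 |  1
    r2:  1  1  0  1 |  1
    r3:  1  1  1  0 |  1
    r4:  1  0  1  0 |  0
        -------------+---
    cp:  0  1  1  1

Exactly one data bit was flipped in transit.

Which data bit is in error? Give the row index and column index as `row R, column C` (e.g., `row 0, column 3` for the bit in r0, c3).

row 1, column 0

Recompute each row's even parity and compare to rp:
  r0: data parity 0, sent rp 0 → ok
  r1: data parity 0, sent rp 1 → mismatch
  r2: data parity 1, sent rp 1 → ok
  r3: data parity 1, sent rp 1 → ok
  r4: data parity 0, sent rp 0 → ok
Recompute each column's even parity and compare to cp:
  c0: data parity 1, sent cp 0 → mismatch
  c1: data parity 1, sent cp 1 → ok
  c2: data parity 1, sent cp 1 → ok
  c3: data parity 1, sent cp 1 → ok
Exactly one row (r1) and one column (c0) fail → the flipped bit is at their intersection.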